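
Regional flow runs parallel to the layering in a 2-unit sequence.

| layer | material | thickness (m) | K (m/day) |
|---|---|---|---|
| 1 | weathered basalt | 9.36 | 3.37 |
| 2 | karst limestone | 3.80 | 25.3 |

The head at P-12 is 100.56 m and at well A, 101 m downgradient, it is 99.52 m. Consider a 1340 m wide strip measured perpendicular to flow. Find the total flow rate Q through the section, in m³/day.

1760

Flow is parallel to layering, so each bed carries its own Darcy discharge and the transmissivities add.
Σ(K_i·b_i) = 3.37×9.36 + 25.3×3.80 = 127.7 m²/day.
Hydraulic gradient i = (100.56 − 99.52) / 101 = 1.04 / 101 = 0.01030.
Q = Σ(K_i·b_i) · W · i = 127.7 × 1340 × 0.01030 = 1762 m³/day.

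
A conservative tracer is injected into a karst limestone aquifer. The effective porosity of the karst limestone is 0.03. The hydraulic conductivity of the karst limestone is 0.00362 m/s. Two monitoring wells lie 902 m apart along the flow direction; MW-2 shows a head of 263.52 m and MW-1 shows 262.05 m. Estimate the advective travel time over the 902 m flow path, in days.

53.1

Convert K: 0.00362 m/s × 86400 = 312.8 m/day.
Hydraulic gradient i = (263.52 − 262.05) / 902 = 1.47 / 902 = 0.001630.
Darcy flux q = K · i = 312.8 × 0.001630 = 0.5097 m/day.
Seepage velocity v = q / n_e = 0.5097 / 0.03 = 16.99 m/day.
Travel time t = L / v = 902 / 16.99 = 53.09 days.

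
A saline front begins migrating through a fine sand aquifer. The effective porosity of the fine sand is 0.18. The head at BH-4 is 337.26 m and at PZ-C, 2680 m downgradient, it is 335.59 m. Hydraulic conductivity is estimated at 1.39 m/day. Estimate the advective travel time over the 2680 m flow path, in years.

Hydraulic gradient i = (337.26 − 335.59) / 2680 = 1.67 / 2680 = 0.0006231.
Darcy flux q = K · i = 1.390 × 0.0006231 = 0.0008662 m/day.
Seepage velocity v = q / n_e = 0.0008662 / 0.18 = 0.004812 m/day.
Travel time t = L / v = 2680 / 0.004812 = 5.569e+05 days = 1525 years.

1520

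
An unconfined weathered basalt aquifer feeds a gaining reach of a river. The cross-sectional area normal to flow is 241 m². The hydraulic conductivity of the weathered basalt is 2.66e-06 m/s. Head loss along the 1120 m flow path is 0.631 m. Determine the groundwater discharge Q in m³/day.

Convert K: 2.66e-06 m/s × 86400 = 0.2298 m/day.
Hydraulic gradient i = Δh / L = 0.631 / 1120 = 0.0005634.
Darcy's law: Q = K · A · i = 0.2298 × 241.0 × 0.0005634 = 0.03120 m³/day.

0.0312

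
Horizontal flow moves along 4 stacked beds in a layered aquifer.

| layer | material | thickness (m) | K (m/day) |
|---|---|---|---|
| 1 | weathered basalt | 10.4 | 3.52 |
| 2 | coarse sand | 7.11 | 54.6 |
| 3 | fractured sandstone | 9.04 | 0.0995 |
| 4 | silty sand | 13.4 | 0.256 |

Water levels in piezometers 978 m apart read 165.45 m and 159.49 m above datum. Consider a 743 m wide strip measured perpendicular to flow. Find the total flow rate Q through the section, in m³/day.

Flow is parallel to layering, so each bed carries its own Darcy discharge and the transmissivities add.
Σ(K_i·b_i) = 3.52×10.4 + 54.6×7.11 + 0.0995×9.04 + 0.256×13.4 = 429.1 m²/day.
Hydraulic gradient i = (165.45 − 159.49) / 978 = 5.96 / 978 = 0.006094.
Q = Σ(K_i·b_i) · W · i = 429.1 × 743 × 0.006094 = 1943 m³/day.

1940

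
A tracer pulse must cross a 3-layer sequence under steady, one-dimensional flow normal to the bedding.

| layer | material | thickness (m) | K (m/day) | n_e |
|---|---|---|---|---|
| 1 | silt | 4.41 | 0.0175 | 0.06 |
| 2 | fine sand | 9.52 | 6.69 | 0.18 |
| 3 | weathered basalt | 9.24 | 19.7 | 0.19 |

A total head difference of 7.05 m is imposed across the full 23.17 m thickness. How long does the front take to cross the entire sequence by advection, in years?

0.368

With flow normal to the layers, continuity requires the same specific discharge q through every layer.
Σ(b_i/K_i) = 4.41/0.0175 + 9.52/6.69 + 9.24/19.7 = 253.9 d.
q = Δh / Σ(b_i/K_i) = 7.05 / 253.9 = 0.02777 m/day.
In each layer the seepage velocity is v_i = q/n_i, so the layer transit time is t_i = b_i·n_i / q:
  layer 1 (silt): t_1 = 4.41 × 0.06 / 0.02777 = 9.529 d
  layer 2 (fine sand): t_2 = 9.52 × 0.18 / 0.02777 = 61.71 d
  layer 3 (weathered basalt): t_3 = 9.24 × 0.19 / 0.02777 = 63.22 d
Total t = Σ t_i = 134.5 days = 0.3681 years.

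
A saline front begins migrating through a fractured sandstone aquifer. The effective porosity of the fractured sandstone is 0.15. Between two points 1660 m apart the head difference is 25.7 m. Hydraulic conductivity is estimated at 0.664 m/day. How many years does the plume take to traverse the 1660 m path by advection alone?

Hydraulic gradient i = Δh / L = 25.7 / 1660 = 0.01548.
Darcy flux q = K · i = 0.6640 × 0.01548 = 0.01028 m/day.
Seepage velocity v = q / n_e = 0.01028 / 0.15 = 0.06853 m/day.
Travel time t = L / v = 1660 / 0.06853 = 24222 days = 66.32 years.

66.3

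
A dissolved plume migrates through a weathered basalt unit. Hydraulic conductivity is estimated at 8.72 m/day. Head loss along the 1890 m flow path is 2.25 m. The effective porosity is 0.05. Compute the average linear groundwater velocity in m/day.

0.208

Hydraulic gradient i = Δh / L = 2.25 / 1890 = 0.001190.
Darcy flux q = K · i = 8.720 × 0.001190 = 0.01038 m/day.
Seepage velocity v = q / n_e = 0.01038 / 0.05 = 0.2076 m/day.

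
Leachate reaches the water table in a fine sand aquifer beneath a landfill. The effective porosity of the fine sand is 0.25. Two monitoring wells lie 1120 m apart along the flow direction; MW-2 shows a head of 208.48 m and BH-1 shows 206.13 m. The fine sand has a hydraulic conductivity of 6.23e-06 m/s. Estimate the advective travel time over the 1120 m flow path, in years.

Convert K: 6.23e-06 m/s × 86400 = 0.5383 m/day.
Hydraulic gradient i = (208.48 − 206.13) / 1120 = 2.35 / 1120 = 0.002098.
Darcy flux q = K · i = 0.5383 × 0.002098 = 0.001129 m/day.
Seepage velocity v = q / n_e = 0.001129 / 0.25 = 0.004518 m/day.
Travel time t = L / v = 1120 / 0.004518 = 2.479e+05 days = 678.8 years.

679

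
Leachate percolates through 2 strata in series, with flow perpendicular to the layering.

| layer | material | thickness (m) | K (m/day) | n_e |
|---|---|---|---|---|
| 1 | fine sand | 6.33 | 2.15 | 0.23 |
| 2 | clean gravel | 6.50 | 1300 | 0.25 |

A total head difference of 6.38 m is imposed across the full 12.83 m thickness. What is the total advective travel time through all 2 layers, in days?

With flow normal to the layers, continuity requires the same specific discharge q through every layer.
Σ(b_i/K_i) = 6.33/2.15 + 6.50/1300 = 2.949 d.
q = Δh / Σ(b_i/K_i) = 6.38 / 2.949 = 2.163 m/day.
In each layer the seepage velocity is v_i = q/n_i, so the layer transit time is t_i = b_i·n_i / q:
  layer 1 (fine sand): t_1 = 6.33 × 0.23 / 2.163 = 0.6730 d
  layer 2 (clean gravel): t_2 = 6.50 × 0.25 / 2.163 = 0.7512 d
Total t = Σ t_i = 1.424 days.

1.42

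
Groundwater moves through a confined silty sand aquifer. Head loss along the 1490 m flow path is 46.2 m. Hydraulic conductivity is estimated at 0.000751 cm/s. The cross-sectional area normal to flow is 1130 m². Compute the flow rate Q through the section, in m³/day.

22.7

Convert K: 0.000751 cm/s × 864 = 0.6489 m/day.
Hydraulic gradient i = Δh / L = 46.2 / 1490 = 0.03101.
Darcy's law: Q = K · A · i = 0.6489 × 1130 × 0.03101 = 22.73 m³/day.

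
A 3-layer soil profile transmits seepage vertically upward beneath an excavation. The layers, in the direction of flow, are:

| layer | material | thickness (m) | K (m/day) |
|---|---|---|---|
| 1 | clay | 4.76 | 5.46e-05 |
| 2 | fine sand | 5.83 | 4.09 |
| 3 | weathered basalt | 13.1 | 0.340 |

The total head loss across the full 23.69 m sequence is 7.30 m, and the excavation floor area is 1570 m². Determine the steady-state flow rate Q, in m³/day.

0.131

Flow is perpendicular to layering, so the layers act in series and the equivalent K is the thickness-weighted harmonic mean.
Total thickness L = 4.76 + 5.83 + 13.1 = 23.69 m.
Σ(b_i/K_i) = 4.76/5.46e-05 + 5.83/4.09 + 13.1/0.340 = 87219 d.
K_eq = L / Σ(b_i/K_i) = 23.69 / 87219 = 0.0002716 m/day.
Q = K_eq · A · (Δh/L) = 0.0002716 × 1570 × (7.30/23.69) = 0.1314 m³/day.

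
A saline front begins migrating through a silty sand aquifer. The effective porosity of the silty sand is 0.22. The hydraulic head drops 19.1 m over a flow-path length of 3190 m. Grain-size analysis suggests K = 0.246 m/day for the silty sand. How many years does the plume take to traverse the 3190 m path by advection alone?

1300

Hydraulic gradient i = Δh / L = 19.1 / 3190 = 0.005987.
Darcy flux q = K · i = 0.2460 × 0.005987 = 0.001473 m/day.
Seepage velocity v = q / n_e = 0.001473 / 0.22 = 0.006695 m/day.
Travel time t = L / v = 3190 / 0.006695 = 4.765e+05 days = 1305 years.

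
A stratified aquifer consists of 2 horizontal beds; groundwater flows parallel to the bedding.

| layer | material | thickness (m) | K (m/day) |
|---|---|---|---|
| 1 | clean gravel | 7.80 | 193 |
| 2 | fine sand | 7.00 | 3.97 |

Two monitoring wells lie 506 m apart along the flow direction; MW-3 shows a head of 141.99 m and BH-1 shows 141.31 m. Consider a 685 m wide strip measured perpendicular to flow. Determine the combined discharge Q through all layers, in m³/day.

1410

Flow is parallel to layering, so each bed carries its own Darcy discharge and the transmissivities add.
Σ(K_i·b_i) = 193×7.80 + 3.97×7.00 = 1533 m²/day.
Hydraulic gradient i = (141.99 − 141.31) / 506 = 0.68 / 506 = 0.001344.
Q = Σ(K_i·b_i) · W · i = 1533 × 685 × 0.001344 = 1411 m³/day.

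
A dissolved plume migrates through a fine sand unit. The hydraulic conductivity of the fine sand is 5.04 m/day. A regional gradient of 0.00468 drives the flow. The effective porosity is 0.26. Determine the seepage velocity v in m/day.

0.0907

Hydraulic gradient i = 0.00468.
Darcy flux q = K · i = 5.040 × 0.004680 = 0.02359 m/day.
Seepage velocity v = q / n_e = 0.02359 / 0.26 = 0.09072 m/day.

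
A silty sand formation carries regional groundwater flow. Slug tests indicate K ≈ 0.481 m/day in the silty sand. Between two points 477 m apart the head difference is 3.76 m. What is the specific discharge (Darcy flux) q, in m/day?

Hydraulic gradient i = Δh / L = 3.76 / 477 = 0.007883.
Specific discharge q = K · i = 0.4810 × 0.007883 = 0.003792 m/day.

0.00379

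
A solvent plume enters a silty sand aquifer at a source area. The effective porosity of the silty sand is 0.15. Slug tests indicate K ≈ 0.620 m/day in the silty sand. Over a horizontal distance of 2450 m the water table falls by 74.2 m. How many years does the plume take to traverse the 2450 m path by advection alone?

53.6

Hydraulic gradient i = Δh / L = 74.2 / 2450 = 0.03029.
Darcy flux q = K · i = 0.6200 × 0.03029 = 0.01878 m/day.
Seepage velocity v = q / n_e = 0.01878 / 0.15 = 0.1252 m/day.
Travel time t = L / v = 2450 / 0.1252 = 19572 days = 53.58 years.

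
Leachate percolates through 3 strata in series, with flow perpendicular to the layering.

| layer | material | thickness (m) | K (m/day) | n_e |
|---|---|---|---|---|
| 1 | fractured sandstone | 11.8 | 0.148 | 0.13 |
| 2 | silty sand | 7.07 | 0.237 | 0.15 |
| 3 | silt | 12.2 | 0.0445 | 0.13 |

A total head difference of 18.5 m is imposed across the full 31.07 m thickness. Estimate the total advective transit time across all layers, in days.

86.7

With flow normal to the layers, continuity requires the same specific discharge q through every layer.
Σ(b_i/K_i) = 11.8/0.148 + 7.07/0.237 + 12.2/0.0445 = 383.7 d.
q = Δh / Σ(b_i/K_i) = 18.5 / 383.7 = 0.04821 m/day.
In each layer the seepage velocity is v_i = q/n_i, so the layer transit time is t_i = b_i·n_i / q:
  layer 1 (fractured sandstone): t_1 = 11.8 × 0.13 / 0.04821 = 31.82 d
  layer 2 (silty sand): t_2 = 7.07 × 0.15 / 0.04821 = 22.00 d
  layer 3 (silt): t_3 = 12.2 × 0.13 / 0.04821 = 32.90 d
Total t = Σ t_i = 86.71 days.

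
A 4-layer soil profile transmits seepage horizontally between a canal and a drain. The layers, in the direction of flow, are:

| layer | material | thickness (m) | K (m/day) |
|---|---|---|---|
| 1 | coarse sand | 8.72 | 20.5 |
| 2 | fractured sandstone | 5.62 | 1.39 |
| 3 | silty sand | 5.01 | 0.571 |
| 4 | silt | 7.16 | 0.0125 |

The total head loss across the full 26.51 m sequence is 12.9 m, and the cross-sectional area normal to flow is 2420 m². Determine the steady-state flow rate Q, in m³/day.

Flow is perpendicular to layering, so the layers act in series and the equivalent K is the thickness-weighted harmonic mean.
Total thickness L = 8.72 + 5.62 + 5.01 + 7.16 = 26.51 m.
Σ(b_i/K_i) = 8.72/20.5 + 5.62/1.39 + 5.01/0.571 + 7.16/0.0125 = 586.0 d.
K_eq = L / Σ(b_i/K_i) = 26.51 / 586.0 = 0.04524 m/day.
Q = K_eq · A · (Δh/L) = 0.04524 × 2420 × (12.9/26.51) = 53.27 m³/day.

53.3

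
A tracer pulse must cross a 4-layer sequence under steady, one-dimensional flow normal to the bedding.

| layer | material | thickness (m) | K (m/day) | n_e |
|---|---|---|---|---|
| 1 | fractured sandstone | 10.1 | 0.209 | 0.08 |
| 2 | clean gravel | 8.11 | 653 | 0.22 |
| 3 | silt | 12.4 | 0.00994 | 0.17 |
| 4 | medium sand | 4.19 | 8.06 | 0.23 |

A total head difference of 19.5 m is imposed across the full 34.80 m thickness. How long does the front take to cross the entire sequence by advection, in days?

377

With flow normal to the layers, continuity requires the same specific discharge q through every layer.
Σ(b_i/K_i) = 10.1/0.209 + 8.11/653 + 12.4/0.00994 + 4.19/8.06 = 1296 d.
q = Δh / Σ(b_i/K_i) = 19.5 / 1296 = 0.01504 m/day.
In each layer the seepage velocity is v_i = q/n_i, so the layer transit time is t_i = b_i·n_i / q:
  layer 1 (fractured sandstone): t_1 = 10.1 × 0.08 / 0.01504 = 53.72 d
  layer 2 (clean gravel): t_2 = 8.11 × 0.22 / 0.01504 = 118.6 d
  layer 3 (silt): t_3 = 12.4 × 0.17 / 0.01504 = 140.1 d
  layer 4 (medium sand): t_4 = 4.19 × 0.23 / 0.01504 = 64.07 d
Total t = Σ t_i = 376.5 days.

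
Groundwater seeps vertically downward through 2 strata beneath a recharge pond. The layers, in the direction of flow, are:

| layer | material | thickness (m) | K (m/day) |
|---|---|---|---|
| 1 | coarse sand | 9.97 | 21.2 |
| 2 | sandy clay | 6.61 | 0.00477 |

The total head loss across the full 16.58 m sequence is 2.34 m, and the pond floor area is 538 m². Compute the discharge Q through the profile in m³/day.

Flow is perpendicular to layering, so the layers act in series and the equivalent K is the thickness-weighted harmonic mean.
Total thickness L = 9.97 + 6.61 = 16.58 m.
Σ(b_i/K_i) = 9.97/21.2 + 6.61/0.00477 = 1386 d.
K_eq = L / Σ(b_i/K_i) = 16.58 / 1386 = 0.01196 m/day.
Q = K_eq · A · (Δh/L) = 0.01196 × 538 × (2.34/16.58) = 0.9082 m³/day.

0.908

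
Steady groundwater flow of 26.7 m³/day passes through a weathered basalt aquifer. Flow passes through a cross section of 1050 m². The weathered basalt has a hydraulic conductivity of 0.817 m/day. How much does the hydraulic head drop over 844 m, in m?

From Q = K·A·i, i = Q / (K·A) = 26.7 / (0.8170 × 1050) = 0.03112.
Head loss Δh = i · L = 0.03112 × 844 = 26.27 m.

26.3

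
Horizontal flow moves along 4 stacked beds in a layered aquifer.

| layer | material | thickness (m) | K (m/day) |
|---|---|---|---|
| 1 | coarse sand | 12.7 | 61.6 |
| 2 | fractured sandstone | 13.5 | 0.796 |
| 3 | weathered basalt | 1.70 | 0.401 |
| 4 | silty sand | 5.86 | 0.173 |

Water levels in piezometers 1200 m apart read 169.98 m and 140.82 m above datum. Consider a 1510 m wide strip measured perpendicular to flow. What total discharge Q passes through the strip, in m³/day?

29200

Flow is parallel to layering, so each bed carries its own Darcy discharge and the transmissivities add.
Σ(K_i·b_i) = 61.6×12.7 + 0.796×13.5 + 0.401×1.70 + 0.173×5.86 = 794.8 m²/day.
Hydraulic gradient i = (169.98 − 140.82) / 1200 = 29.16 / 1200 = 0.02430.
Q = Σ(K_i·b_i) · W · i = 794.8 × 1510 × 0.02430 = 29162 m³/day.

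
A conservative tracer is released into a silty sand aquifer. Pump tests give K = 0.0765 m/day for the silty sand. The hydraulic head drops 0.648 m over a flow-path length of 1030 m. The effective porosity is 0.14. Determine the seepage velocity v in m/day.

0.000344

Hydraulic gradient i = Δh / L = 0.648 / 1030 = 0.0006291.
Darcy flux q = K · i = 0.07650 × 0.0006291 = 4.813e-05 m/day.
Seepage velocity v = q / n_e = 4.813e-05 / 0.14 = 0.0003438 m/day.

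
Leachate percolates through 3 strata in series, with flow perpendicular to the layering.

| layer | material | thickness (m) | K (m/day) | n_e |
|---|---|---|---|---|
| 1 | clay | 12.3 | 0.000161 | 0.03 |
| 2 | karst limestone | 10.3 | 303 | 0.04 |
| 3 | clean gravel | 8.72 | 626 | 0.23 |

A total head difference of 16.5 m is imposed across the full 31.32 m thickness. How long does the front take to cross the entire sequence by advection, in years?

35.3

With flow normal to the layers, continuity requires the same specific discharge q through every layer.
Σ(b_i/K_i) = 12.3/0.000161 + 10.3/303 + 8.72/626 = 76398 d.
q = Δh / Σ(b_i/K_i) = 16.5 / 76398 = 0.0002160 m/day.
In each layer the seepage velocity is v_i = q/n_i, so the layer transit time is t_i = b_i·n_i / q:
  layer 1 (clay): t_1 = 12.3 × 0.03 / 0.0002160 = 1709 d
  layer 2 (karst limestone): t_2 = 10.3 × 0.04 / 0.0002160 = 1908 d
  layer 3 (clean gravel): t_3 = 8.72 × 0.23 / 0.0002160 = 9286 d
Total t = Σ t_i = 12902 days = 35.32 years.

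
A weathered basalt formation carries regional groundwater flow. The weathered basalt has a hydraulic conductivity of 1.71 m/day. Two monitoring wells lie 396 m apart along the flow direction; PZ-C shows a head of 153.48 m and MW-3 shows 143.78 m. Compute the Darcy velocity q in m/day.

Hydraulic gradient i = (153.48 − 143.78) / 396 = 9.7 / 396 = 0.02449.
Specific discharge q = K · i = 1.710 × 0.02449 = 0.04189 m/day.

0.0419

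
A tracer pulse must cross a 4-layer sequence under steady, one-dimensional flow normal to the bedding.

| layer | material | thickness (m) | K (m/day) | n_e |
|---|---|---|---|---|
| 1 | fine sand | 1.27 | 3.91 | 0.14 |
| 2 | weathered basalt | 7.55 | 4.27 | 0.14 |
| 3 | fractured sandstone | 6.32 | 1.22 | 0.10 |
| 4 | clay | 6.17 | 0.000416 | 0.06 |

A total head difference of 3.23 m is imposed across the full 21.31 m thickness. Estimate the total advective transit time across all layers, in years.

With flow normal to the layers, continuity requires the same specific discharge q through every layer.
Σ(b_i/K_i) = 1.27/3.91 + 7.55/4.27 + 6.32/1.22 + 6.17/0.000416 = 14839 d.
q = Δh / Σ(b_i/K_i) = 3.23 / 14839 = 0.0002177 m/day.
In each layer the seepage velocity is v_i = q/n_i, so the layer transit time is t_i = b_i·n_i / q:
  layer 1 (fine sand): t_1 = 1.27 × 0.14 / 0.0002177 = 816.8 d
  layer 2 (weathered basalt): t_2 = 7.55 × 0.14 / 0.0002177 = 4856 d
  layer 3 (fractured sandstone): t_3 = 6.32 × 0.10 / 0.0002177 = 2903 d
  layer 4 (clay): t_4 = 6.17 × 0.06 / 0.0002177 = 1701 d
Total t = Σ t_i = 10277 days = 28.14 years.

28.1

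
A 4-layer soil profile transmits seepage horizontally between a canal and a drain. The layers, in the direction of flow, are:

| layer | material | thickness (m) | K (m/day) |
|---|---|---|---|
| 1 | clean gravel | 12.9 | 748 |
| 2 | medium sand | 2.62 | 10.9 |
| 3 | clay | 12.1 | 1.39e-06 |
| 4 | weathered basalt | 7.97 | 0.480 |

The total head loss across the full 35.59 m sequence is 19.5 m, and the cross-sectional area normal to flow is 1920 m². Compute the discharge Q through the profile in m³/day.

0.00430

Flow is perpendicular to layering, so the layers act in series and the equivalent K is the thickness-weighted harmonic mean.
Total thickness L = 12.9 + 2.62 + 12.1 + 7.97 = 35.59 m.
Σ(b_i/K_i) = 12.9/748 + 2.62/10.9 + 12.1/1.39e-06 + 7.97/0.480 = 8.705e+06 d.
K_eq = L / Σ(b_i/K_i) = 35.59 / 8.705e+06 = 4.088e-06 m/day.
Q = K_eq · A · (Δh/L) = 4.088e-06 × 1920 × (19.5/35.59) = 0.004301 m³/day.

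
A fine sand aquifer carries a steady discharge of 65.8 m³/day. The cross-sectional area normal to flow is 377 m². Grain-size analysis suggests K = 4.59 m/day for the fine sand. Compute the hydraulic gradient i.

From Q = K·A·i, i = Q / (K·A) = 65.8 / (4.590 × 377.0) = 0.03803.

0.0380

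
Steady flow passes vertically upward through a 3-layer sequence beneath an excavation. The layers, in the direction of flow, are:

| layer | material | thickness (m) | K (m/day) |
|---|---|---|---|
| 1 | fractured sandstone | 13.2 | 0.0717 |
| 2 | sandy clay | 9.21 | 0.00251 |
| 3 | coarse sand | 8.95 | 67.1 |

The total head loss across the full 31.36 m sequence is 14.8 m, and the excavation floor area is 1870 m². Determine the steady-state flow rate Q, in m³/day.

Flow is perpendicular to layering, so the layers act in series and the equivalent K is the thickness-weighted harmonic mean.
Total thickness L = 13.2 + 9.21 + 8.95 = 31.36 m.
Σ(b_i/K_i) = 13.2/0.0717 + 9.21/0.00251 + 8.95/67.1 = 3854 d.
K_eq = L / Σ(b_i/K_i) = 31.36 / 3854 = 0.008138 m/day.
Q = K_eq · A · (Δh/L) = 0.008138 × 1870 × (14.8/31.36) = 7.182 m³/day.

7.18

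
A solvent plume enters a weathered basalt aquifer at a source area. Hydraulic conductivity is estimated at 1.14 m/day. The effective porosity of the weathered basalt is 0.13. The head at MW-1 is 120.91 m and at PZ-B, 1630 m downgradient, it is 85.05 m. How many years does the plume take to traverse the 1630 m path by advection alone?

Hydraulic gradient i = (120.91 − 85.05) / 1630 = 35.86 / 1630 = 0.02200.
Darcy flux q = K · i = 1.140 × 0.02200 = 0.02508 m/day.
Seepage velocity v = q / n_e = 0.02508 / 0.13 = 0.1929 m/day.
Travel time t = L / v = 1630 / 0.1929 = 8449 days = 23.13 years.

23.1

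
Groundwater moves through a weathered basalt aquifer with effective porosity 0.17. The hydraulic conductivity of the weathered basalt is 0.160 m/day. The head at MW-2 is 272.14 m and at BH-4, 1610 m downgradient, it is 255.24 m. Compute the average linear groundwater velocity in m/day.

0.00988

Hydraulic gradient i = (272.14 − 255.24) / 1610 = 16.9 / 1610 = 0.01050.
Darcy flux q = K · i = 0.1600 × 0.01050 = 0.001680 m/day.
Seepage velocity v = q / n_e = 0.001680 / 0.17 = 0.009879 m/day.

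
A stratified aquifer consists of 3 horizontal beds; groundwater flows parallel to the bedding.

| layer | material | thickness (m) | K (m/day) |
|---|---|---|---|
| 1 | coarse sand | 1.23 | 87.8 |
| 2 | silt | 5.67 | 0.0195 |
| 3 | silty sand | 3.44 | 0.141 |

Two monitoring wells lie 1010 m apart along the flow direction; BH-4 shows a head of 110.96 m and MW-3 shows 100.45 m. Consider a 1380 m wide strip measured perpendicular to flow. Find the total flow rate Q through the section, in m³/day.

Flow is parallel to layering, so each bed carries its own Darcy discharge and the transmissivities add.
Σ(K_i·b_i) = 87.8×1.23 + 0.0195×5.67 + 0.141×3.44 = 108.6 m²/day.
Hydraulic gradient i = (110.96 − 100.45) / 1010 = 10.51 / 1010 = 0.01041.
Q = Σ(K_i·b_i) · W · i = 108.6 × 1380 × 0.01041 = 1559 m³/day.

1560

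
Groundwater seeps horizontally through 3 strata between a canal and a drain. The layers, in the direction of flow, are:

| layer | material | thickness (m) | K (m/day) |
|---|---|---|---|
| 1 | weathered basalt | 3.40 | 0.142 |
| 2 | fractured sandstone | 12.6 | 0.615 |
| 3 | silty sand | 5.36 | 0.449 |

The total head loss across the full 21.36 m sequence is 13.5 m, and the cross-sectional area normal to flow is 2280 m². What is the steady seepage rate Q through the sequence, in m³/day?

546

Flow is perpendicular to layering, so the layers act in series and the equivalent K is the thickness-weighted harmonic mean.
Total thickness L = 3.40 + 12.6 + 5.36 = 21.36 m.
Σ(b_i/K_i) = 3.40/0.142 + 12.6/0.615 + 5.36/0.449 = 56.37 d.
K_eq = L / Σ(b_i/K_i) = 21.36 / 56.37 = 0.3789 m/day.
Q = K_eq · A · (Δh/L) = 0.3789 × 2280 × (13.5/21.36) = 546.0 m³/day.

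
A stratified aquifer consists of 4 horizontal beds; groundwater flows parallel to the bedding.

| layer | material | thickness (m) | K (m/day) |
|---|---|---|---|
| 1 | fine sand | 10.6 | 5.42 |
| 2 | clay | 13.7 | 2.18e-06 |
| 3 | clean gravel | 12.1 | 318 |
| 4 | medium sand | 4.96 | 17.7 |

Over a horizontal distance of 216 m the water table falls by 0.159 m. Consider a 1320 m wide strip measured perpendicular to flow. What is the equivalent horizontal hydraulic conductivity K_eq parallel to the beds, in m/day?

Flow is parallel to layering, so each bed carries its own Darcy discharge and the transmissivities add.
Σ(K_i·b_i) = 5.42×10.6 + 2.18e-06×13.7 + 318×12.1 + 17.7×4.96 = 3993 m²/day.
Total thickness b = 41.36 m, so K_eq = Σ(K_i·b_i)/b = 96.54 m/day.

96.5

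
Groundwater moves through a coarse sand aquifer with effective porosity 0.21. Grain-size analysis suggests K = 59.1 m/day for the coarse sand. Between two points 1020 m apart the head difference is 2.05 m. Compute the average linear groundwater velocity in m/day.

0.566

Hydraulic gradient i = Δh / L = 2.05 / 1020 = 0.002010.
Darcy flux q = K · i = 59.10 × 0.002010 = 0.1188 m/day.
Seepage velocity v = q / n_e = 0.1188 / 0.21 = 0.5656 m/day.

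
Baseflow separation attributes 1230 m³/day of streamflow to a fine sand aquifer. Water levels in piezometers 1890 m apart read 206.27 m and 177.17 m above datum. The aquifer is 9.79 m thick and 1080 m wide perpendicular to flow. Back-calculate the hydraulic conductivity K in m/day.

7.56

Cross-sectional area A = 1080 × 9.79 = 10573 m².
Hydraulic gradient i = (206.27 − 177.17) / 1890 = 29.1 / 1890 = 0.01540.
From Q = K·A·i, K = Q / (A·i) = 1230 / (10573 × 0.01540) = 7.556 m/day.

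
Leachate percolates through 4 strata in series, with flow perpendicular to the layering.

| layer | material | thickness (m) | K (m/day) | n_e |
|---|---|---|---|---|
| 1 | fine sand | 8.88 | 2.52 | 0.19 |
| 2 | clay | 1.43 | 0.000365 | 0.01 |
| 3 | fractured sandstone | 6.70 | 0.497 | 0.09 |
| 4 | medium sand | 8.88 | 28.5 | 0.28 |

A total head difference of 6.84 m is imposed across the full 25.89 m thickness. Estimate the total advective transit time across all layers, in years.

With flow normal to the layers, continuity requires the same specific discharge q through every layer.
Σ(b_i/K_i) = 8.88/2.52 + 1.43/0.000365 + 6.70/0.497 + 8.88/28.5 = 3935 d.
q = Δh / Σ(b_i/K_i) = 6.84 / 3935 = 0.001738 m/day.
In each layer the seepage velocity is v_i = q/n_i, so the layer transit time is t_i = b_i·n_i / q:
  layer 1 (fine sand): t_1 = 8.88 × 0.19 / 0.001738 = 970.7 d
  layer 2 (clay): t_2 = 1.43 × 0.01 / 0.001738 = 8.227 d
  layer 3 (fractured sandstone): t_3 = 6.70 × 0.09 / 0.001738 = 346.9 d
  layer 4 (medium sand): t_4 = 8.88 × 0.28 / 0.001738 = 1430 d
Total t = Σ t_i = 2756 days = 7.546 years.

7.55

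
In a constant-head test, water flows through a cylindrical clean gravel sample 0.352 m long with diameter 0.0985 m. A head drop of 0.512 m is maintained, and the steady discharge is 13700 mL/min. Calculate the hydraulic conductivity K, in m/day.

Cross-sectional area A = π·(d/2)² = π × (0.0985/2)² = 0.007620 m².
Convert discharge: 13700 mL/min = 0.0002283 m³/s.
Darcy's law rearranged: K = Q·L / (A·Δh) = 0.0002283 × 0.352 / (0.007620 × 0.512) = 0.02060 m/s = 1780 m/day.

1780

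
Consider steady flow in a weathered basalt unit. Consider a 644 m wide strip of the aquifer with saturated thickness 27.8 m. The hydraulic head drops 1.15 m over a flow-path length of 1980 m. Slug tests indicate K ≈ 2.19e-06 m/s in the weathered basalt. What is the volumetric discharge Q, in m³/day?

1.97

Convert K: 2.19e-06 m/s × 86400 = 0.1892 m/day.
Cross-sectional area A = 644 × 27.8 = 17903 m².
Hydraulic gradient i = Δh / L = 1.15 / 1980 = 0.0005808.
Darcy's law: Q = K · A · i = 0.1892 × 17903 × 0.0005808 = 1.968 m³/day.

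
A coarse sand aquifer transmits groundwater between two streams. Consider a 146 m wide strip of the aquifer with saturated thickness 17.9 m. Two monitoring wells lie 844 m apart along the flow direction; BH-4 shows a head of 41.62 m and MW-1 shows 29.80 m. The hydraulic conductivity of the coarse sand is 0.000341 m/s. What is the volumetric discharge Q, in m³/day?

1080

Convert K: 0.000341 m/s × 86400 = 29.46 m/day.
Cross-sectional area A = 146 × 17.9 = 2613 m².
Hydraulic gradient i = (41.62 − 29.80) / 844 = 11.82 / 844 = 0.01400.
Darcy's law: Q = K · A · i = 29.46 × 2613 × 0.01400 = 1078 m³/day.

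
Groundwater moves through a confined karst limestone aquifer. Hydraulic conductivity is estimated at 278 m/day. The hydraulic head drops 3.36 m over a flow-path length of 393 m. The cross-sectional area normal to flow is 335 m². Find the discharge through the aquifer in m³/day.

Hydraulic gradient i = Δh / L = 3.36 / 393 = 0.008550.
Darcy's law: Q = K · A · i = 278.0 × 335.0 × 0.008550 = 796.2 m³/day.

796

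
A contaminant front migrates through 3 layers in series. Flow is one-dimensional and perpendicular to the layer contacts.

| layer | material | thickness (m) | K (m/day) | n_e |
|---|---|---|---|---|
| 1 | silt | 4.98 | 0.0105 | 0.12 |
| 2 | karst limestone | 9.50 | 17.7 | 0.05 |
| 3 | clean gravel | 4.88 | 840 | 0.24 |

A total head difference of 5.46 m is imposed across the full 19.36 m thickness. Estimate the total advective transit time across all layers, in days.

With flow normal to the layers, continuity requires the same specific discharge q through every layer.
Σ(b_i/K_i) = 4.98/0.0105 + 9.50/17.7 + 4.88/840 = 474.8 d.
q = Δh / Σ(b_i/K_i) = 5.46 / 474.8 = 0.01150 m/day.
In each layer the seepage velocity is v_i = q/n_i, so the layer transit time is t_i = b_i·n_i / q:
  layer 1 (silt): t_1 = 4.98 × 0.12 / 0.01150 = 51.97 d
  layer 2 (karst limestone): t_2 = 9.50 × 0.05 / 0.01150 = 41.31 d
  layer 3 (clean gravel): t_3 = 4.88 × 0.24 / 0.01150 = 101.9 d
Total t = Σ t_i = 195.1 days.

195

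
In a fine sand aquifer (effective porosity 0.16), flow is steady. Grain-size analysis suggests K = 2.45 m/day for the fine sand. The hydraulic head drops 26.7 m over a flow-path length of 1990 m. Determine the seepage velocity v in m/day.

0.205

Hydraulic gradient i = Δh / L = 26.7 / 1990 = 0.01342.
Darcy flux q = K · i = 2.450 × 0.01342 = 0.03287 m/day.
Seepage velocity v = q / n_e = 0.03287 / 0.16 = 0.2054 m/day.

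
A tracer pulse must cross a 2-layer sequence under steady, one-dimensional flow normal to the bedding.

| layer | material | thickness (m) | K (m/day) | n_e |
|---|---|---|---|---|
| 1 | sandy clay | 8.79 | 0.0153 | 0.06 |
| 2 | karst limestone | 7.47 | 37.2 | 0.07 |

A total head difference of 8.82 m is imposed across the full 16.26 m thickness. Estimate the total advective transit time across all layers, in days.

68.4

With flow normal to the layers, continuity requires the same specific discharge q through every layer.
Σ(b_i/K_i) = 8.79/0.0153 + 7.47/37.2 = 574.7 d.
q = Δh / Σ(b_i/K_i) = 8.82 / 574.7 = 0.01535 m/day.
In each layer the seepage velocity is v_i = q/n_i, so the layer transit time is t_i = b_i·n_i / q:
  layer 1 (sandy clay): t_1 = 8.79 × 0.06 / 0.01535 = 34.37 d
  layer 2 (karst limestone): t_2 = 7.47 × 0.07 / 0.01535 = 34.07 d
Total t = Σ t_i = 68.44 days.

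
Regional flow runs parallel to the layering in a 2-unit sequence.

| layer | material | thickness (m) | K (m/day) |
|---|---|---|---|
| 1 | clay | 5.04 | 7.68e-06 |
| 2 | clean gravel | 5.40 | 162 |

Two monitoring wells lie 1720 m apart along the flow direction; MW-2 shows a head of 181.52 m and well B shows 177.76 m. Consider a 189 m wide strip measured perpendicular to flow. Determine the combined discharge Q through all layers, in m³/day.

361

Flow is parallel to layering, so each bed carries its own Darcy discharge and the transmissivities add.
Σ(K_i·b_i) = 7.68e-06×5.04 + 162×5.40 = 874.8 m²/day.
Hydraulic gradient i = (181.52 − 177.76) / 1720 = 3.76 / 1720 = 0.002186.
Q = Σ(K_i·b_i) · W · i = 874.8 × 189 × 0.002186 = 361.4 m³/day.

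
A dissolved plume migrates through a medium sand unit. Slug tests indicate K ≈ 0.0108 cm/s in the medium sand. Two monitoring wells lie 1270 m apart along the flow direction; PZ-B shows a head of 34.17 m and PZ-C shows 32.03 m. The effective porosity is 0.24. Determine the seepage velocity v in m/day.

Convert K: 0.0108 cm/s × 864 = 9.331 m/day.
Hydraulic gradient i = (34.17 − 32.03) / 1270 = 2.14 / 1270 = 0.001685.
Darcy flux q = K · i = 9.331 × 0.001685 = 0.01572 m/day.
Seepage velocity v = q / n_e = 0.01572 / 0.24 = 0.06551 m/day.

0.0655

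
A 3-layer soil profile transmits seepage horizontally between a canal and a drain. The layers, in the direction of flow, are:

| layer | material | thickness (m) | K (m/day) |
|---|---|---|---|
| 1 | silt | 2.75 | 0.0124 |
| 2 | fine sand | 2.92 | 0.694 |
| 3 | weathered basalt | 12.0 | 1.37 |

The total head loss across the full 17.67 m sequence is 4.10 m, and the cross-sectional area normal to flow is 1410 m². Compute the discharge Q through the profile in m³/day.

24.6

Flow is perpendicular to layering, so the layers act in series and the equivalent K is the thickness-weighted harmonic mean.
Total thickness L = 2.75 + 2.92 + 12.0 = 17.67 m.
Σ(b_i/K_i) = 2.75/0.0124 + 2.92/0.694 + 12.0/1.37 = 234.7 d.
K_eq = L / Σ(b_i/K_i) = 17.67 / 234.7 = 0.07527 m/day.
Q = K_eq · A · (Δh/L) = 0.07527 × 1410 × (4.10/17.67) = 24.63 m³/day.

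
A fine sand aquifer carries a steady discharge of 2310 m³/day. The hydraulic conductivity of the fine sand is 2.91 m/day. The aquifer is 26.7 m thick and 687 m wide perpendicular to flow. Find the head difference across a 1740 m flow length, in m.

Cross-sectional area A = 687 × 26.7 = 18343 m².
From Q = K·A·i, i = Q / (K·A) = 2310 / (2.910 × 18343) = 0.04328.
Head loss Δh = i · L = 0.04328 × 1740 = 75.30 m.

75.3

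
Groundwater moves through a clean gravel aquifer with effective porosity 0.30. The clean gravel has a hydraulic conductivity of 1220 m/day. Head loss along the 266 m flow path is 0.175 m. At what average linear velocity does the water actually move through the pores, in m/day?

Hydraulic gradient i = Δh / L = 0.175 / 266 = 0.0006579.
Darcy flux q = K · i = 1220 × 0.0006579 = 0.8026 m/day.
Seepage velocity v = q / n_e = 0.8026 / 0.30 = 2.675 m/day.

2.68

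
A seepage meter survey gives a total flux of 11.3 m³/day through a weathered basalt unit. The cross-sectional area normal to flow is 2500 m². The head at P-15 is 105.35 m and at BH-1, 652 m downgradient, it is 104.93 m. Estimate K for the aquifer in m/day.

Hydraulic gradient i = (105.35 − 104.93) / 652 = 0.42 / 652 = 0.0006442.
From Q = K·A·i, K = Q / (A·i) = 11.3 / (2500 × 0.0006442) = 7.017 m/day.

7.02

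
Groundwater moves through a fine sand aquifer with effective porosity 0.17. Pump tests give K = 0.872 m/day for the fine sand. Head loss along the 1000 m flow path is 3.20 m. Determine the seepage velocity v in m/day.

0.0164

Hydraulic gradient i = Δh / L = 3.20 / 1000 = 0.003200.
Darcy flux q = K · i = 0.8720 × 0.003200 = 0.002790 m/day.
Seepage velocity v = q / n_e = 0.002790 / 0.17 = 0.01641 m/day.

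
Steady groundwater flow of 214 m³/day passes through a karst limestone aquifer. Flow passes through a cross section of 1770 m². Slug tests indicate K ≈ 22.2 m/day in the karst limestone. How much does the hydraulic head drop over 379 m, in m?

2.06

From Q = K·A·i, i = Q / (K·A) = 214 / (22.20 × 1770) = 0.005446.
Head loss Δh = i · L = 0.005446 × 379 = 2.064 m.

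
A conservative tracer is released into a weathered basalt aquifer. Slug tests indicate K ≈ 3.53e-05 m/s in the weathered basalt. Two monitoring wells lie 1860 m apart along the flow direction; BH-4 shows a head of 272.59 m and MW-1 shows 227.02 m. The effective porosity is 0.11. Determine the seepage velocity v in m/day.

0.679

Convert K: 3.53e-05 m/s × 86400 = 3.050 m/day.
Hydraulic gradient i = (272.59 − 227.02) / 1860 = 45.57 / 1860 = 0.02450.
Darcy flux q = K · i = 3.050 × 0.02450 = 0.07472 m/day.
Seepage velocity v = q / n_e = 0.07472 / 0.11 = 0.6793 m/day.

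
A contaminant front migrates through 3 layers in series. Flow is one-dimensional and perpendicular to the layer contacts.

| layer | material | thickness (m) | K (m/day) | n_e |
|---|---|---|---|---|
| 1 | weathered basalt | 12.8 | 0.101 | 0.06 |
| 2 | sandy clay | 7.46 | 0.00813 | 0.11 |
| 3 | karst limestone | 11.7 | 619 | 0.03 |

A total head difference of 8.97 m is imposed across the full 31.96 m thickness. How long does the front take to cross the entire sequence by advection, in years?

0.618

With flow normal to the layers, continuity requires the same specific discharge q through every layer.
Σ(b_i/K_i) = 12.8/0.101 + 7.46/0.00813 + 11.7/619 = 1044 d.
q = Δh / Σ(b_i/K_i) = 8.97 / 1044 = 0.008589 m/day.
In each layer the seepage velocity is v_i = q/n_i, so the layer transit time is t_i = b_i·n_i / q:
  layer 1 (weathered basalt): t_1 = 12.8 × 0.06 / 0.008589 = 89.42 d
  layer 2 (sandy clay): t_2 = 7.46 × 0.11 / 0.008589 = 95.54 d
  layer 3 (karst limestone): t_3 = 11.7 × 0.03 / 0.008589 = 40.87 d
Total t = Σ t_i = 225.8 days = 0.6183 years.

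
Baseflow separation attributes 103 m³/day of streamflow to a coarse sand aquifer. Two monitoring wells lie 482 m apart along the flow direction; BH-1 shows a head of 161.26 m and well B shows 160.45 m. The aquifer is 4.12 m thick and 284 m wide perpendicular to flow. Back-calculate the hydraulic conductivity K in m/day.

52.4

Cross-sectional area A = 284 × 4.12 = 1170 m².
Hydraulic gradient i = (161.26 − 160.45) / 482 = 0.81 / 482 = 0.001680.
From Q = K·A·i, K = Q / (A·i) = 103 / (1170 × 0.001680) = 52.38 m/day.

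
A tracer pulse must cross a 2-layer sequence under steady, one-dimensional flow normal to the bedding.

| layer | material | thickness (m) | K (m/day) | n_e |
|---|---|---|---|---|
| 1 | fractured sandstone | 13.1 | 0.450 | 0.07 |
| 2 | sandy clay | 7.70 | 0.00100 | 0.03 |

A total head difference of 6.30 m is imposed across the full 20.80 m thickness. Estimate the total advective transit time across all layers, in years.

With flow normal to the layers, continuity requires the same specific discharge q through every layer.
Σ(b_i/K_i) = 13.1/0.450 + 7.70/0.00100 = 7729 d.
q = Δh / Σ(b_i/K_i) = 6.30 / 7729 = 0.0008151 m/day.
In each layer the seepage velocity is v_i = q/n_i, so the layer transit time is t_i = b_i·n_i / q:
  layer 1 (fractured sandstone): t_1 = 13.1 × 0.07 / 0.0008151 = 1125 d
  layer 2 (sandy clay): t_2 = 7.70 × 0.03 / 0.0008151 = 283.4 d
Total t = Σ t_i = 1408 days = 3.856 years.

3.86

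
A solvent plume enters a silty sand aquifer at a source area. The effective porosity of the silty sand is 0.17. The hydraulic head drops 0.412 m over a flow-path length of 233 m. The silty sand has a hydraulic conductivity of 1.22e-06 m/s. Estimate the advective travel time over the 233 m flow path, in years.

582

Convert K: 1.22e-06 m/s × 86400 = 0.1054 m/day.
Hydraulic gradient i = Δh / L = 0.412 / 233 = 0.001768.
Darcy flux q = K · i = 0.1054 × 0.001768 = 0.0001864 m/day.
Seepage velocity v = q / n_e = 0.0001864 / 0.17 = 0.001096 m/day.
Travel time t = L / v = 233 / 0.001096 = 2.125e+05 days = 581.8 years.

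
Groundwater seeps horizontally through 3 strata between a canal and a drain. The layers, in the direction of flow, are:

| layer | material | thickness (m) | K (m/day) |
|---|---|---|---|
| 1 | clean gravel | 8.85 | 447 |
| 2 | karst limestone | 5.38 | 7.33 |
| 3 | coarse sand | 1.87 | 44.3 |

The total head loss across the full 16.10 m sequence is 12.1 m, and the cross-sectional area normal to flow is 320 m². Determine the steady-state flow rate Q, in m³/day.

Flow is perpendicular to layering, so the layers act in series and the equivalent K is the thickness-weighted harmonic mean.
Total thickness L = 8.85 + 5.38 + 1.87 = 16.10 m.
Σ(b_i/K_i) = 8.85/447 + 5.38/7.33 + 1.87/44.3 = 0.7960 d.
K_eq = L / Σ(b_i/K_i) = 16.10 / 0.7960 = 20.23 m/day.
Q = K_eq · A · (Δh/L) = 20.23 × 320 × (12.1/16.10) = 4864 m³/day.

4860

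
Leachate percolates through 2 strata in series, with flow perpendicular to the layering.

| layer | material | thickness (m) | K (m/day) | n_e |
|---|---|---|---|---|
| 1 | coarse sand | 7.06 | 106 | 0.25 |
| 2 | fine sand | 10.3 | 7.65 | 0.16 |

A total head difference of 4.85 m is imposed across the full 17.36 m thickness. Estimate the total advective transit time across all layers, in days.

With flow normal to the layers, continuity requires the same specific discharge q through every layer.
Σ(b_i/K_i) = 7.06/106 + 10.3/7.65 = 1.413 d.
q = Δh / Σ(b_i/K_i) = 4.85 / 1.413 = 3.432 m/day.
In each layer the seepage velocity is v_i = q/n_i, so the layer transit time is t_i = b_i·n_i / q:
  layer 1 (coarse sand): t_1 = 7.06 × 0.25 / 3.432 = 0.5142 d
  layer 2 (fine sand): t_2 = 10.3 × 0.16 / 3.432 = 0.4801 d
Total t = Σ t_i = 0.9944 days.

0.994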